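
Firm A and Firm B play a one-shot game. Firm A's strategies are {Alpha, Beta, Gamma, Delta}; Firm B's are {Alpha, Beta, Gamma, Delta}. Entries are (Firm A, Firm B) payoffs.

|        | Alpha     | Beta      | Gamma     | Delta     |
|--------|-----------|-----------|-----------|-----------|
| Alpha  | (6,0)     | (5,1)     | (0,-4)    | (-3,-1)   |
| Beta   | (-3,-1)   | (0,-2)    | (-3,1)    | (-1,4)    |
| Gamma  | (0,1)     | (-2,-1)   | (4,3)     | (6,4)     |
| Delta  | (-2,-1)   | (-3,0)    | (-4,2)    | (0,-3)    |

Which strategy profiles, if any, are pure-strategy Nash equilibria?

(Alpha, Beta) and (Gamma, Delta)

Find each player's best response to every opponent strategy; NE are the intersections.
Firm A's best responses — vs Alpha: Alpha (payoff 6); vs Beta: Alpha (payoff 5); vs Gamma: Gamma (payoff 4); vs Delta: Gamma (payoff 6).
Firm B's best responses — vs Alpha: Beta (payoff 1); vs Beta: Delta (payoff 4); vs Gamma: Delta (payoff 4); vs Delta: Gamma (payoff 2).
Mutual best responses occur at (Alpha, Beta) and (Gamma, Delta); at each, neither player gains by switching.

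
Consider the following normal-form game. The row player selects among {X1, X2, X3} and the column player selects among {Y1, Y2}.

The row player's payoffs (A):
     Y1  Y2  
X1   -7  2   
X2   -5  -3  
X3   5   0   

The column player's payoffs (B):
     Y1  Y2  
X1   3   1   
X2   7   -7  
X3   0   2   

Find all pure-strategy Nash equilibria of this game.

Check mutual best responses: a cell is a NE iff neither player can gain by unilaterally deviating.
The row player's best responses — vs Y1: X3 (payoff 5); vs Y2: X1 (payoff 2).
The column player's best responses — vs X1: Y1 (payoff 3); vs X2: Y1 (payoff 7); vs X3: Y2 (payoff 2).
No cell has both players best-responding. For instance, the row player's best reply to Y2 is X1, but against X1 the column player prefers Y1 over Y2.

No pure-strategy Nash equilibrium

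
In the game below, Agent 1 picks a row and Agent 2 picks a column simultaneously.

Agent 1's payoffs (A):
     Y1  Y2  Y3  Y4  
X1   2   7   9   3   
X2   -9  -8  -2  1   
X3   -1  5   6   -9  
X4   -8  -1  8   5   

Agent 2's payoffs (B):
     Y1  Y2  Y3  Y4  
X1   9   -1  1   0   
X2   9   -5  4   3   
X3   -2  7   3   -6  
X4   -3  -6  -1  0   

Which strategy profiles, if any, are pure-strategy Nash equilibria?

(X1, Y1) and (X4, Y4)

Check mutual best responses: a cell is a NE iff neither player can gain by unilaterally deviating.
Agent 1's best responses — vs Y1: X1 (payoff 2); vs Y2: X1 (payoff 7); vs Y3: X1 (payoff 9); vs Y4: X4 (payoff 5).
Agent 2's best responses — vs X1: Y1 (payoff 9); vs X2: Y1 (payoff 9); vs X3: Y2 (payoff 7); vs X4: Y4 (payoff 0).
Mutual best responses occur at (X1, Y1) and (X4, Y4); at each, neither player gains by switching.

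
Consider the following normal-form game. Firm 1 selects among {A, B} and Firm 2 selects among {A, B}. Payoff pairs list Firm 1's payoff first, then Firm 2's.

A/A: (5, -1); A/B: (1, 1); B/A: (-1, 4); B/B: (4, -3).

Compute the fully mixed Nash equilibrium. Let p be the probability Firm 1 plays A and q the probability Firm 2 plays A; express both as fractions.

In a mixed NE each player is indifferent between their pure strategies, so the opponent's mix sets the indifference.
Firm 2 indifferent between A and B: p·(-1) + (1−p)·4 = p·1 + (1−p)·(-3) ⟹ 4 + (-5)p = (-3) + 4p ⟹ p = 7/9.
Firm 1 indifferent between A and B: q·5 + (1−q)·1 = q·(-1) + (1−q)·4 ⟹ 1 + 4q = 4 + (-5)q ⟹ q = 1/3.

p = 7/9, q = 1/3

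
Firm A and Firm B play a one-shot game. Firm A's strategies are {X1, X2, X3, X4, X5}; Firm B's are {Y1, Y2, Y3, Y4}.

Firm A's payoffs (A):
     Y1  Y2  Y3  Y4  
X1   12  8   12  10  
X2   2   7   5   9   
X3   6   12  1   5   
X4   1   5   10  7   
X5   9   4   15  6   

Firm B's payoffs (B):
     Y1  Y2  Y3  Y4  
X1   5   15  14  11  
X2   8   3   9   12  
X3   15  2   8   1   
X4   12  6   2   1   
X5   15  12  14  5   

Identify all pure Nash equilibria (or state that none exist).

Check mutual best responses: a cell is a NE iff neither player can gain by unilaterally deviating.
Firm A's best responses — vs Y1: X1 (payoff 12); vs Y2: X3 (payoff 12); vs Y3: X5 (payoff 15); vs Y4: X1 (payoff 10).
Firm B's best responses — vs X1: Y2 (payoff 15); vs X2: Y4 (payoff 12); vs X3: Y1 (payoff 15); vs X4: Y1 (payoff 12); vs X5: Y1 (payoff 15).
No cell has both players best-responding. For instance, Firm A's best reply to Y3 is X5, but against X5 Firm B prefers Y1 over Y3.

There is no pure-strategy Nash equilibrium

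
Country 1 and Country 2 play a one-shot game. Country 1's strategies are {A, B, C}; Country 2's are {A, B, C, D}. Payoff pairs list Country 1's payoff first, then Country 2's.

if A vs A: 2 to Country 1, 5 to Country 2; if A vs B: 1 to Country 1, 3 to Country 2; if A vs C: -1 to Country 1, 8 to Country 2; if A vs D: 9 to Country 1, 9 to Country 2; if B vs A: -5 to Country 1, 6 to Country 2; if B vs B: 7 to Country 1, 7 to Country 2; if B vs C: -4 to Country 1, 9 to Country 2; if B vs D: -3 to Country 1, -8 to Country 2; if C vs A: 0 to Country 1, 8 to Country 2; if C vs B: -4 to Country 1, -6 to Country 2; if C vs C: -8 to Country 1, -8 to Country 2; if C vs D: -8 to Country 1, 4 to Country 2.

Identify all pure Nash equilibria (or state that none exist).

(A, D)

A profile is a Nash equilibrium when each player is best-responding to the other.
Country 1's best responses — vs A: A (payoff 2); vs B: B (payoff 7); vs C: A (payoff -1); vs D: A (payoff 9).
Country 2's best responses — vs A: D (payoff 9); vs B: C (payoff 9); vs C: A (payoff 8).
The only mutual best response is (A, D); neither player gains by switching there.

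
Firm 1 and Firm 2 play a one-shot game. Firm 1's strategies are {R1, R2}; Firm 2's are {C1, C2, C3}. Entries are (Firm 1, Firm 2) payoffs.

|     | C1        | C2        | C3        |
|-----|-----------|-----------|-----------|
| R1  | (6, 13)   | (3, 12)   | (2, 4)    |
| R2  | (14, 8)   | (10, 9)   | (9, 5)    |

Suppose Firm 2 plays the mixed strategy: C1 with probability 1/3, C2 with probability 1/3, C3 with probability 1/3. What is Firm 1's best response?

Firm 1's best reply maximizes expected payoff against the mix.
R1: (1/3)·6 + (1/3)·3 + (1/3)·2 = 11/3
R2: (1/3)·14 + (1/3)·10 + (1/3)·9 = 11
Highest expected payoff is 11, from R2.

R2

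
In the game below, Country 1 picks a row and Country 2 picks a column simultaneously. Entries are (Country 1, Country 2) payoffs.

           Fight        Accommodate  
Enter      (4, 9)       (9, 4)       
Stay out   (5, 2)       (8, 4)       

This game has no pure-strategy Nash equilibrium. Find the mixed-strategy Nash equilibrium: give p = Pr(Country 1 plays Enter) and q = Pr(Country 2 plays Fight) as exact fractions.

Each player's mixing probability is pinned down by making the *other* player indifferent.
Country 2 indifferent between Fight and Accommodate: p·9 + (1−p)·2 = p·4 + (1−p)·4 ⟹ 2 + 7p = 4 + 0p ⟹ p = 2/7.
Country 1 indifferent between Enter and Stay out: q·4 + (1−q)·9 = q·5 + (1−q)·8 ⟹ 9 + (-5)q = 8 + (-3)q ⟹ q = 1/2.

p = 2/7, q = 1/2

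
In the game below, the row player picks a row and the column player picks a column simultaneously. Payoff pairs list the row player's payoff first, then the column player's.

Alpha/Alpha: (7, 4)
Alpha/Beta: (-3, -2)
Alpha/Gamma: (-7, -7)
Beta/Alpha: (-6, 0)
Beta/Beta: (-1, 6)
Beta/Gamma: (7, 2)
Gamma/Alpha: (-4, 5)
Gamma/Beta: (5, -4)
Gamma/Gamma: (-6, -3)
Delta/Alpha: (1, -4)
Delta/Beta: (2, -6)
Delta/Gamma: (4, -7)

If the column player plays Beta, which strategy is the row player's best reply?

With the column player fixed at Beta, the row player's payoffs are: Alpha → -3, Beta → -1, Gamma → 5, Delta → 2.
The maximum is 5, achieved by Gamma.

Gamma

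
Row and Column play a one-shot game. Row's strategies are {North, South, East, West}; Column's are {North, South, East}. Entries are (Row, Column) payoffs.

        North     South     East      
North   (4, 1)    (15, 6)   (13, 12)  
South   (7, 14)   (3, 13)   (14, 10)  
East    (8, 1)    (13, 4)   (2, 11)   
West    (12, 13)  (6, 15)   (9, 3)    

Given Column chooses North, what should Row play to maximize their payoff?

With Column fixed at North, Row's payoffs are: North → 4, South → 7, East → 8, West → 12.
The maximum is 12, achieved by West.

West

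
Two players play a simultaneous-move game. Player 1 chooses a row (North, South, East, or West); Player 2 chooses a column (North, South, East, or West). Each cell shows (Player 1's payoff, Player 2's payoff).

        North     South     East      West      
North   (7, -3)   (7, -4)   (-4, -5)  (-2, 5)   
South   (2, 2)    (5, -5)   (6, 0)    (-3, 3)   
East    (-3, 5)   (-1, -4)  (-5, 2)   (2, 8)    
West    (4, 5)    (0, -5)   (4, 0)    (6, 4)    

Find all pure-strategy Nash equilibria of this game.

Find each player's best response to every opponent strategy; NE are the intersections.
Player 1's best responses — vs North: North (payoff 7); vs South: North (payoff 7); vs East: South (payoff 6); vs West: West (payoff 6).
Player 2's best responses — vs North: West (payoff 5); vs South: West (payoff 3); vs East: West (payoff 8); vs West: North (payoff 5).
No cell has both players best-responding. For instance, Player 1's best reply to West is West, but against West Player 2 prefers North over West.

There is no pure-strategy Nash equilibrium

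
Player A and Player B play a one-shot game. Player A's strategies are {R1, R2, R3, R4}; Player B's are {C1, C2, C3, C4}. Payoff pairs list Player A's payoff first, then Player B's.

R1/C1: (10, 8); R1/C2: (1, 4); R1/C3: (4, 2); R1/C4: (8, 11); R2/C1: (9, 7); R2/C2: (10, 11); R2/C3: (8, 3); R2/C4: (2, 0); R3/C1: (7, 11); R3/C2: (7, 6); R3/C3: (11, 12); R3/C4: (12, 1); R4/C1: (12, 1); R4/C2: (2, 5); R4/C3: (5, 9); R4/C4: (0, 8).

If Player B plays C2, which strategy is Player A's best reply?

With Player B fixed at C2, Player A's payoffs are: R1 → 1, R2 → 10, R3 → 7, R4 → 2.
The maximum is 10, achieved by R2.

R2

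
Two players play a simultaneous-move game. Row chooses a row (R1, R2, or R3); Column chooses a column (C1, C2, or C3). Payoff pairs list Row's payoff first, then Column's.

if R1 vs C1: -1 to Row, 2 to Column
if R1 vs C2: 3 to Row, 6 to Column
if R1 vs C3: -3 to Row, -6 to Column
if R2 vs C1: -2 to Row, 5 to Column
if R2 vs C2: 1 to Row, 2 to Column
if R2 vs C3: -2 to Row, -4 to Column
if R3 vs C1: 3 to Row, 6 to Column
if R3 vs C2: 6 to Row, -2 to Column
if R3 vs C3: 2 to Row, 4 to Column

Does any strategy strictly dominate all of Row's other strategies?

A strategy is strictly dominant if it gives Row a strictly higher payoff than every other strategy, against every choice by the opponent.
R3 strictly dominates: vs C1: 3 > each of {-1, -2}; vs C2: 6 > each of {3, 1}; vs C3: 2 > each of {-3, -2}.

R3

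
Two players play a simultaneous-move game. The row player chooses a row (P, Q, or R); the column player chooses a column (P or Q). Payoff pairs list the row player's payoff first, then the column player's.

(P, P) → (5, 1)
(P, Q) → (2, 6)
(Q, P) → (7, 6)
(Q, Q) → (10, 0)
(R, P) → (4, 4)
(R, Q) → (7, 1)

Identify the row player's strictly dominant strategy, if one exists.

Q

A strategy is strictly dominant if it gives the row player a strictly higher payoff than every other strategy, against every choice by the opponent.
Q strictly dominates: vs P: 7 > each of {5, 4}; vs Q: 10 > each of {2, 7}.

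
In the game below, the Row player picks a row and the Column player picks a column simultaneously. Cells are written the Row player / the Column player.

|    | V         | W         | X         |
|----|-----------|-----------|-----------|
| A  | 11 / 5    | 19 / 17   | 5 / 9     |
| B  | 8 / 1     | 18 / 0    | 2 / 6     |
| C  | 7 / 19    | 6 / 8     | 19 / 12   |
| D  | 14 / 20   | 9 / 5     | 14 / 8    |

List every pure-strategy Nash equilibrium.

(A, W) and (D, V)

Check mutual best responses: a cell is a NE iff neither player can gain by unilaterally deviating.
The Row player's best responses — vs V: D (payoff 14); vs W: A (payoff 19); vs X: C (payoff 19).
The Column player's best responses — vs A: W (payoff 17); vs B: X (payoff 6); vs C: V (payoff 19); vs D: V (payoff 20).
Mutual best responses occur at (A, W) and (D, V); at each, neither player gains by switching.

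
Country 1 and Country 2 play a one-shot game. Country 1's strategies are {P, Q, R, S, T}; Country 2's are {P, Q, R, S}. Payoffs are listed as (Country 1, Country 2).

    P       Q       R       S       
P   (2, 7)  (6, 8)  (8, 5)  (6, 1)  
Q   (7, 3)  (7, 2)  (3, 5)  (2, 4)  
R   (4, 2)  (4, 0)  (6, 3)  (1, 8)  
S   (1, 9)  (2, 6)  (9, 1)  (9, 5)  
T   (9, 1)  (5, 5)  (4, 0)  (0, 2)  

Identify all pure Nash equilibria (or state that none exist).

No pure-strategy Nash equilibrium

A profile is a Nash equilibrium when each player is best-responding to the other.
Country 1's best responses — vs P: T (payoff 9); vs Q: Q (payoff 7); vs R: S (payoff 9); vs S: S (payoff 9).
Country 2's best responses — vs P: Q (payoff 8); vs Q: R (payoff 5); vs R: S (payoff 8); vs S: P (payoff 9); vs T: Q (payoff 5).
No cell has both players best-responding. For instance, Country 1's best reply to Q is Q, but against Q Country 2 prefers R over Q.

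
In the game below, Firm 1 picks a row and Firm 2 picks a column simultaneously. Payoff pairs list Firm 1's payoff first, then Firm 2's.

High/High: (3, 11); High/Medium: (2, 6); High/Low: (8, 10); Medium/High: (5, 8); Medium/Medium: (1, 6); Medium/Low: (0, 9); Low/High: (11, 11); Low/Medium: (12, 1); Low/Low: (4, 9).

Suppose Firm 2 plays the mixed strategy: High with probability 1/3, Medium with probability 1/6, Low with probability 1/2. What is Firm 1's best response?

Low

Compute Firm 1's expected payoff from each pure strategy against the given mix.
High: (1/3)·3 + (1/6)·2 + (1/2)·8 = 16/3
Medium: (1/3)·5 + (1/6)·1 + (1/2)·0 = 11/6
Low: (1/3)·11 + (1/6)·12 + (1/2)·4 = 23/3
Highest expected payoff is 23/3, from Low.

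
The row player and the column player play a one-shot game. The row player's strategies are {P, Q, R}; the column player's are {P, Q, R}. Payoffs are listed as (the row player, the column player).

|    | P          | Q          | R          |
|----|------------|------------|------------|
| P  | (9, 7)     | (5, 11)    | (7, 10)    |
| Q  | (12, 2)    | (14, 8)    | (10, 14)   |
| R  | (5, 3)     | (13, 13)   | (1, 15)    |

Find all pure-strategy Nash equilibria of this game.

(Q, R)

Check mutual best responses: a cell is a NE iff neither player can gain by unilaterally deviating.
The row player's best responses — vs P: Q (payoff 12); vs Q: Q (payoff 14); vs R: Q (payoff 10).
The column player's best responses — vs P: Q (payoff 11); vs Q: R (payoff 14); vs R: R (payoff 15).
The only mutual best response is (Q, R); neither player gains by switching there.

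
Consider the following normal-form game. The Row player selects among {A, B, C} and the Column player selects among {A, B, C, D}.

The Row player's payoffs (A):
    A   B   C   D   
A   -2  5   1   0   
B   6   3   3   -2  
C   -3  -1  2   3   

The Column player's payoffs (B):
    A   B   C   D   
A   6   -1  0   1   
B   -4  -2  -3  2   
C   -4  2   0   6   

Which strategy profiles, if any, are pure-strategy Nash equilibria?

(C, D)

Find each player's best response to every opponent strategy; NE are the intersections.
The Row player's best responses — vs A: B (payoff 6); vs B: A (payoff 5); vs C: B (payoff 3); vs D: C (payoff 3).
The Column player's best responses — vs A: A (payoff 6); vs B: D (payoff 2); vs C: D (payoff 6).
The only mutual best response is (C, D); neither player gains by switching there.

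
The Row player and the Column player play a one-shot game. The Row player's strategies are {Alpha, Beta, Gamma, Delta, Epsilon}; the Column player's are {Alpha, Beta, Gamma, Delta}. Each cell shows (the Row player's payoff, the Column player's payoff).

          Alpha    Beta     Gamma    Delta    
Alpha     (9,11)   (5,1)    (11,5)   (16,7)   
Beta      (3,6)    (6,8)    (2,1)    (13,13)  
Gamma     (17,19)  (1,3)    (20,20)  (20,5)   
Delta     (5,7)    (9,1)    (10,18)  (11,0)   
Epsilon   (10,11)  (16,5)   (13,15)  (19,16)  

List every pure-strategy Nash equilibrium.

A profile is a Nash equilibrium when each player is best-responding to the other.
The Row player's best responses — vs Alpha: Gamma (payoff 17); vs Beta: Epsilon (payoff 16); vs Gamma: Gamma (payoff 20); vs Delta: Gamma (payoff 20).
The Column player's best responses — vs Alpha: Alpha (payoff 11); vs Beta: Delta (payoff 13); vs Gamma: Gamma (payoff 20); vs Delta: Gamma (payoff 18); vs Epsilon: Delta (payoff 16).
The only mutual best response is (Gamma, Gamma); neither player gains by switching there.

(Gamma, Gamma)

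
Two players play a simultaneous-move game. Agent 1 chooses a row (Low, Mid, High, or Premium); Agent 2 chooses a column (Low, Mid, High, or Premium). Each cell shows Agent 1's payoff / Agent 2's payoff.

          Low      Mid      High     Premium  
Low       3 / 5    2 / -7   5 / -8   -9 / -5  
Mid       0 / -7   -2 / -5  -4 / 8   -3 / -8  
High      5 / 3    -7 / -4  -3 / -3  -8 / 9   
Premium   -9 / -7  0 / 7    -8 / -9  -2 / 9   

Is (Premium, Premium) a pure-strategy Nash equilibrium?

Yes

Holding Agent 2 at Premium: Agent 1 gets -2 from Premium, versus -9 from Low, -3 from Mid, -8 from High. No profitable deviation for Agent 1.
Holding Agent 1 at Premium: Agent 2 gets 9 from Premium, versus -7 from Low, 7 from Mid, -9 from High. No profitable deviation for Agent 2 either.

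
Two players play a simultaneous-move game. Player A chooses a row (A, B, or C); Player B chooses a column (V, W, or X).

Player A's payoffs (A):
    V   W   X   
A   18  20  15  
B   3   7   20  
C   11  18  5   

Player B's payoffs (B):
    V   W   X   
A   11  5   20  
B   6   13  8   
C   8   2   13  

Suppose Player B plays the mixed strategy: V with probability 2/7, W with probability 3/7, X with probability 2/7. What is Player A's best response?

A

Compute Player A's expected payoff from each pure strategy against the given mix.
A: (2/7)·18 + (3/7)·20 + (2/7)·15 = 18
B: (2/7)·3 + (3/7)·7 + (2/7)·20 = 67/7
C: (2/7)·11 + (3/7)·18 + (2/7)·5 = 86/7
Highest expected payoff is 18, from A.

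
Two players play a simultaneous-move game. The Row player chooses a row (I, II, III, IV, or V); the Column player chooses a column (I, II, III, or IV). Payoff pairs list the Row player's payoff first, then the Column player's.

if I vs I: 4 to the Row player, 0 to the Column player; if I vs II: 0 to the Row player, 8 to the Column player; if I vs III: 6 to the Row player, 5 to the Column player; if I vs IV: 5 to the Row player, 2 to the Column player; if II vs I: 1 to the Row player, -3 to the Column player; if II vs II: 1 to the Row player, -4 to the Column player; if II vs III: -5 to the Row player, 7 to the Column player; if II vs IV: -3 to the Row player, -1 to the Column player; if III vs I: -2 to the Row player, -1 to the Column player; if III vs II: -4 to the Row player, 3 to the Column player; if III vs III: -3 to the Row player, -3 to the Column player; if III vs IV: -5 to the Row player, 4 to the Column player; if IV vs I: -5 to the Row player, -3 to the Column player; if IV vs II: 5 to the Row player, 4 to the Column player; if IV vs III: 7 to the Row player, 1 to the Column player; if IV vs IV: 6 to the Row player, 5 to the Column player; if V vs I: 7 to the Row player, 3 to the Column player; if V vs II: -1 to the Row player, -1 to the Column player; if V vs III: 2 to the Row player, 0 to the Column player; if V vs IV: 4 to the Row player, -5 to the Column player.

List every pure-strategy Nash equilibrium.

(IV, IV) and (V, I)

Check mutual best responses: a cell is a NE iff neither player can gain by unilaterally deviating.
The Row player's best responses — vs I: V (payoff 7); vs II: IV (payoff 5); vs III: IV (payoff 7); vs IV: IV (payoff 6).
The Column player's best responses — vs I: II (payoff 8); vs II: III (payoff 7); vs III: IV (payoff 4); vs IV: IV (payoff 5); vs V: I (payoff 3).
Mutual best responses occur at (IV, IV) and (V, I); at each, neither player gains by switching.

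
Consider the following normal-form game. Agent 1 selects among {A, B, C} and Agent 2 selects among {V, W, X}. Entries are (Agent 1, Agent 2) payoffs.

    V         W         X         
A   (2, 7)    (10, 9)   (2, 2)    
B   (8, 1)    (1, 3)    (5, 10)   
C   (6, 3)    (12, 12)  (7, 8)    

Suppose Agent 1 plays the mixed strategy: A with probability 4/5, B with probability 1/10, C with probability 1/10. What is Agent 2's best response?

W

Agent 2's best reply maximizes expected payoff against the mix.
V: (4/5)·7 + (1/10)·1 + (1/10)·3 = 6
W: (4/5)·9 + (1/10)·3 + (1/10)·12 = 87/10
X: (4/5)·2 + (1/10)·10 + (1/10)·8 = 17/5
Highest expected payoff is 87/10, from W.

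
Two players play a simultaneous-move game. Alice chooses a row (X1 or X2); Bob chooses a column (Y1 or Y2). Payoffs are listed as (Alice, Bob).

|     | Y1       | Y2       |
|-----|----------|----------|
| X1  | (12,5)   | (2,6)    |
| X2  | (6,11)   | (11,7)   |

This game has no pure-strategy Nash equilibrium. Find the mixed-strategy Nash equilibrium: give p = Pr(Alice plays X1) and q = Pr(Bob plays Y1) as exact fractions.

p = 4/5, q = 3/5

Each player's mixing probability is pinned down by making the *other* player indifferent.
Bob indifferent between Y1 and Y2: p·5 + (1−p)·11 = p·6 + (1−p)·7 ⟹ 11 + (-6)p = 7 + (-1)p ⟹ p = 4/5.
Alice indifferent between X1 and X2: q·12 + (1−q)·2 = q·6 + (1−q)·11 ⟹ 2 + 10q = 11 + (-5)q ⟹ q = 3/5.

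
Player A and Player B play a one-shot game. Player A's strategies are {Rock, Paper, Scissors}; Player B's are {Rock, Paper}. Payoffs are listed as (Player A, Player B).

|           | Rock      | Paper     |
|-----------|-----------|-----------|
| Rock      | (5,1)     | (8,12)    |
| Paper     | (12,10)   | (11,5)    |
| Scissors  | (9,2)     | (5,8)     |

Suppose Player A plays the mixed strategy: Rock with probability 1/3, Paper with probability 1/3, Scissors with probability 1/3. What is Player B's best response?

Paper

Compute Player B's expected payoff from each pure strategy against the given mix.
Rock: (1/3)·1 + (1/3)·10 + (1/3)·2 = 13/3
Paper: (1/3)·12 + (1/3)·5 + (1/3)·8 = 25/3
Highest expected payoff is 25/3, from Paper.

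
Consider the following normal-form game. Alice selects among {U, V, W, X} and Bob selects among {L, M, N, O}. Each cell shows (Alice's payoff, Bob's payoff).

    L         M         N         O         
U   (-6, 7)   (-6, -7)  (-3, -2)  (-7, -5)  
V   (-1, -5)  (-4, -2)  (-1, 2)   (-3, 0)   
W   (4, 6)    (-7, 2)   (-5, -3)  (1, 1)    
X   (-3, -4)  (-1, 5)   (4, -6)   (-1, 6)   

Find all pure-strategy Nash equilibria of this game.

Check mutual best responses: a cell is a NE iff neither player can gain by unilaterally deviating.
Alice's best responses — vs L: W (payoff 4); vs M: X (payoff -1); vs N: X (payoff 4); vs O: W (payoff 1).
Bob's best responses — vs U: L (payoff 7); vs V: N (payoff 2); vs W: L (payoff 6); vs X: O (payoff 6).
The only mutual best response is (W, L); neither player gains by switching there.

(W, L)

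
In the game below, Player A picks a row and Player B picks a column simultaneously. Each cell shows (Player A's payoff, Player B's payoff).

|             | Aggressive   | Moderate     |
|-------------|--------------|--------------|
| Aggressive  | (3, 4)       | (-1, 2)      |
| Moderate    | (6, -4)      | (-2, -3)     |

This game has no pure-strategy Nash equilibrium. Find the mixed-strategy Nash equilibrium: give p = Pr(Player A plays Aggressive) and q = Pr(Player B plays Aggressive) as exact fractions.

p = 1/3, q = 1/4

Each player's mixing probability is pinned down by making the *other* player indifferent.
Player B indifferent between Aggressive and Moderate: p·4 + (1−p)·(-4) = p·2 + (1−p)·(-3) ⟹ (-4) + 8p = (-3) + 5p ⟹ p = 1/3.
Player A indifferent between Aggressive and Moderate: q·3 + (1−q)·(-1) = q·6 + (1−q)·(-2) ⟹ (-1) + 4q = (-2) + 8q ⟹ q = 1/4.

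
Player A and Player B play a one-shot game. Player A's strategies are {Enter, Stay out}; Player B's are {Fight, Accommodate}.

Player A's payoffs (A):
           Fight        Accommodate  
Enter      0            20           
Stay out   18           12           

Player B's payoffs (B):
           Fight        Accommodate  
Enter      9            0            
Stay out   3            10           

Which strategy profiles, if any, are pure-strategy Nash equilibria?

None

A profile is a Nash equilibrium when each player is best-responding to the other.
Player A's best responses — vs Fight: Stay out (payoff 18); vs Accommodate: Enter (payoff 20).
Player B's best responses — vs Enter: Fight (payoff 9); vs Stay out: Accommodate (payoff 10).
No cell has both players best-responding. For instance, Player A's best reply to Accommodate is Enter, but against Enter Player B prefers Fight over Accommodate.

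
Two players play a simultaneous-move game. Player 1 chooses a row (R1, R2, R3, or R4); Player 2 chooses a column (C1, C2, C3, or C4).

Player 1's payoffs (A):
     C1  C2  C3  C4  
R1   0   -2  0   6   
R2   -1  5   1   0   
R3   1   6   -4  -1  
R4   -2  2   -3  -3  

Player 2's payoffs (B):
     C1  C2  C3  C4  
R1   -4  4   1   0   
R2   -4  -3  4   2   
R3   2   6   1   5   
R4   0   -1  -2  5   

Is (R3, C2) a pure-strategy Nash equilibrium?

Yes

Holding Player 2 at C2: Player 1 gets 6 from R3, versus -2 from R1, 5 from R2, 2 from R4. No profitable deviation for Player 1.
Holding Player 1 at R3: Player 2 gets 6 from C2, versus 2 from C1, 1 from C3, 5 from C4. No profitable deviation for Player 2 either.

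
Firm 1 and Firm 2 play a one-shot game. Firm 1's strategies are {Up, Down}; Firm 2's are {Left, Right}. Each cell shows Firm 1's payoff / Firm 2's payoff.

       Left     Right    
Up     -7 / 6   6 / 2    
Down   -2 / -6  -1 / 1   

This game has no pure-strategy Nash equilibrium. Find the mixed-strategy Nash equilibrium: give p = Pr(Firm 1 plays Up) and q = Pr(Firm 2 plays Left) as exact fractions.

p = 7/11, q = 7/12

In a mixed NE each player is indifferent between their pure strategies, so the opponent's mix sets the indifference.
Firm 2 indifferent between Left and Right: p·6 + (1−p)·(-6) = p·2 + (1−p)·1 ⟹ (-6) + 12p = 1 + 1p ⟹ p = 7/11.
Firm 1 indifferent between Up and Down: q·(-7) + (1−q)·6 = q·(-2) + (1−q)·(-1) ⟹ 6 + (-13)q = (-1) + (-1)q ⟹ q = 7/12.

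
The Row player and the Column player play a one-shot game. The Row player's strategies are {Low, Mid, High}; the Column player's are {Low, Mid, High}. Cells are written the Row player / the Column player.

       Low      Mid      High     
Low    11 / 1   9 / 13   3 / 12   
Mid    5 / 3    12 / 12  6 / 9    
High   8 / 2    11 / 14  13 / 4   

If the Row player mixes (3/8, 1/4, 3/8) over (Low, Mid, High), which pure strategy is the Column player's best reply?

The Column player's best reply maximizes expected payoff against the mix.
Low: (3/8)·1 + (1/4)·3 + (3/8)·2 = 15/8
Mid: (3/8)·13 + (1/4)·12 + (3/8)·14 = 105/8
High: (3/8)·12 + (1/4)·9 + (3/8)·4 = 33/4
Highest expected payoff is 105/8, from Mid.

Mid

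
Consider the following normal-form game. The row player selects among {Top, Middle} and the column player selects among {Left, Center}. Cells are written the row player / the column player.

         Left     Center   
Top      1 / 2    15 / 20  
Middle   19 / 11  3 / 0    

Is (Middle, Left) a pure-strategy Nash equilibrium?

Holding the column player at Left: the row player gets 19 from Middle, versus 1 from Top. No profitable deviation for the row player.
Holding the row player at Middle: the column player gets 11 from Left, versus 0 from Center. No profitable deviation for the column player either.

Yes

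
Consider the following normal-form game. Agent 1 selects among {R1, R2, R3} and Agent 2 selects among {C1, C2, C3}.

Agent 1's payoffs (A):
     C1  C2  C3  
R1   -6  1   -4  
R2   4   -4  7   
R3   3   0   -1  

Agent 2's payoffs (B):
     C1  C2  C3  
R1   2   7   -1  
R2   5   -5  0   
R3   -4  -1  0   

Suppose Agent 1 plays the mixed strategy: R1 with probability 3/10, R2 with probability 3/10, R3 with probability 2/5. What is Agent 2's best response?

Compute Agent 2's expected payoff from each pure strategy against the given mix.
C1: (3/10)·2 + (3/10)·5 + (2/5)·(-4) = 1/2
C2: (3/10)·7 + (3/10)·(-5) + (2/5)·(-1) = 1/5
C3: (3/10)·(-1) + (3/10)·0 + (2/5)·0 = -3/10
Highest expected payoff is 1/2, from C1.

C1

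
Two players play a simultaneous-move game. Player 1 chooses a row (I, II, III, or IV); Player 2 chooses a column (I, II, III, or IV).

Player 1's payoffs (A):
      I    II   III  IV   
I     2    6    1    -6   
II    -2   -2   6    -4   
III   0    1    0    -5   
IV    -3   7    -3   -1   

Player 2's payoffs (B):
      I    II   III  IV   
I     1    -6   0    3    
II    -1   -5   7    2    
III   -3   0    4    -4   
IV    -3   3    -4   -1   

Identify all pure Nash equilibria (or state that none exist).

(II, III) and (IV, II)

Find each player's best response to every opponent strategy; NE are the intersections.
Player 1's best responses — vs I: I (payoff 2); vs II: IV (payoff 7); vs III: II (payoff 6); vs IV: IV (payoff -1).
Player 2's best responses — vs I: IV (payoff 3); vs II: III (payoff 7); vs III: III (payoff 4); vs IV: II (payoff 3).
Mutual best responses occur at (II, III) and (IV, II); at each, neither player gains by switching.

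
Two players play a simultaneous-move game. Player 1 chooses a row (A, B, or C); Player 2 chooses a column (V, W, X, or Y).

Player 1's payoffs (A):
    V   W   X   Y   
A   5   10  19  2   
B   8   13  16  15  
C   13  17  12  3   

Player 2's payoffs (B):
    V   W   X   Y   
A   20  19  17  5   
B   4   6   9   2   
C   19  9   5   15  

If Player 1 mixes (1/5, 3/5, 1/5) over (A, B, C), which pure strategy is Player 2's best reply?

V

Player 2's best reply maximizes expected payoff against the mix.
V: (1/5)·20 + (3/5)·4 + (1/5)·19 = 51/5
W: (1/5)·19 + (3/5)·6 + (1/5)·9 = 46/5
X: (1/5)·17 + (3/5)·9 + (1/5)·5 = 49/5
Y: (1/5)·5 + (3/5)·2 + (1/5)·15 = 26/5
Highest expected payoff is 51/5, from V.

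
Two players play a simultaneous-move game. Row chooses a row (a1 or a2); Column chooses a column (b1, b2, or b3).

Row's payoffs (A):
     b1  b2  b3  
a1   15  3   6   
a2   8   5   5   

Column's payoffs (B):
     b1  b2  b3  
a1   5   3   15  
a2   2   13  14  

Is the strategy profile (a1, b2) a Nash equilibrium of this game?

No

Holding Column at b2: Row gets 3 from a1 but could get 5 by switching to a2. Row has a profitable deviation.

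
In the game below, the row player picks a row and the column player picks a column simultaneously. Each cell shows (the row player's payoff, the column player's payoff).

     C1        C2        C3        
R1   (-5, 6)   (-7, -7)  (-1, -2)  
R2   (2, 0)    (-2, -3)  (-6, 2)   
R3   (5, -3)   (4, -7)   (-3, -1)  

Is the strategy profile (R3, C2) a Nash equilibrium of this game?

Holding the column player at C2: the row player gets 4 from R3, versus -7 from R1, -2 from R2. No profitable deviation for the row player.
Holding the row player at R3: the column player gets -7 from C2 but could get -1 by switching to C3. The column player has a profitable deviation.

No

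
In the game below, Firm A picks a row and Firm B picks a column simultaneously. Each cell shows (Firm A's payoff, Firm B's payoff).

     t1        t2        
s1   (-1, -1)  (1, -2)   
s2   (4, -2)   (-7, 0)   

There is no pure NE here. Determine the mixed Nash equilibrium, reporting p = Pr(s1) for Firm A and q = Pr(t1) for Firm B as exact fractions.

p = 2/3, q = 8/13

In a mixed NE each player is indifferent between their pure strategies, so the opponent's mix sets the indifference.
Firm B indifferent between t1 and t2: p·(-1) + (1−p)·(-2) = p·(-2) + (1−p)·0 ⟹ (-2) + 1p = 0 + (-2)p ⟹ p = 2/3.
Firm A indifferent between s1 and s2: q·(-1) + (1−q)·1 = q·4 + (1−q)·(-7) ⟹ 1 + (-2)q = (-7) + 11q ⟹ q = 8/13.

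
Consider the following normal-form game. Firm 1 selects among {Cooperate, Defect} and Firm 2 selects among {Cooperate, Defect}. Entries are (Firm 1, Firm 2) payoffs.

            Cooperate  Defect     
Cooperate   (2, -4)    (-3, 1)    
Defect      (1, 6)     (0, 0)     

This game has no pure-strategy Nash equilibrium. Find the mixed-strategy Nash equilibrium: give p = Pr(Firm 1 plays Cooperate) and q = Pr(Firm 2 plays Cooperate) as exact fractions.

p = 6/11, q = 3/4

Each player's mixing probability is pinned down by making the *other* player indifferent.
Firm 2 indifferent between Cooperate and Defect: p·(-4) + (1−p)·6 = p·1 + (1−p)·0 ⟹ 6 + (-10)p = 0 + 1p ⟹ p = 6/11.
Firm 1 indifferent between Cooperate and Defect: q·2 + (1−q)·(-3) = q·1 + (1−q)·0 ⟹ (-3) + 5q = 0 + 1q ⟹ q = 3/4.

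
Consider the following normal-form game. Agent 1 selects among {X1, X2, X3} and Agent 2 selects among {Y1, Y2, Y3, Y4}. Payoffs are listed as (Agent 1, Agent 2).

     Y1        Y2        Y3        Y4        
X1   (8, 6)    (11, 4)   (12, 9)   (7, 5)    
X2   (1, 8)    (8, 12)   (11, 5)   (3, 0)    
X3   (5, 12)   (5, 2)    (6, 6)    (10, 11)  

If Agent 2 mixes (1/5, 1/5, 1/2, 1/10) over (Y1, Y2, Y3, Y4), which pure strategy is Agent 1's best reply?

X1

Agent 1's best reply maximizes expected payoff against the mix.
X1: (1/5)·8 + (1/5)·11 + (1/2)·12 + (1/10)·7 = 21/2
X2: (1/5)·1 + (1/5)·8 + (1/2)·11 + (1/10)·3 = 38/5
X3: (1/5)·5 + (1/5)·5 + (1/2)·6 + (1/10)·10 = 6
Highest expected payoff is 21/2, from X1.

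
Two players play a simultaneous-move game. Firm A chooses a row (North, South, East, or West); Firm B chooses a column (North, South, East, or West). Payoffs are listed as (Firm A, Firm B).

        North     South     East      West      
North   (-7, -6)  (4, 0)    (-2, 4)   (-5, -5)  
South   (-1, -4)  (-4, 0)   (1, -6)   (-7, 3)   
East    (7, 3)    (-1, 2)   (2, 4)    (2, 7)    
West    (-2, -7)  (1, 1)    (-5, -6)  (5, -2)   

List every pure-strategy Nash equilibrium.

None

Find each player's best response to every opponent strategy; NE are the intersections.
Firm A's best responses — vs North: East (payoff 7); vs South: North (payoff 4); vs East: East (payoff 2); vs West: West (payoff 5).
Firm B's best responses — vs North: East (payoff 4); vs South: West (payoff 3); vs East: West (payoff 7); vs West: South (payoff 1).
No cell has both players best-responding. For instance, Firm A's best reply to North is East, but against East Firm B prefers West over North.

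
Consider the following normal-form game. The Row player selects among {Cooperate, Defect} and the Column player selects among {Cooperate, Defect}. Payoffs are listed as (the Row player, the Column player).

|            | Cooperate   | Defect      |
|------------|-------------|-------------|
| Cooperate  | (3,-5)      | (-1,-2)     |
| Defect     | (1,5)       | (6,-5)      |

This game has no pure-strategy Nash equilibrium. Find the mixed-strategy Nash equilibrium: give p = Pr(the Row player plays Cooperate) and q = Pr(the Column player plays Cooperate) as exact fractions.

In a mixed NE each player is indifferent between their pure strategies, so the opponent's mix sets the indifference.
The Column player indifferent between Cooperate and Defect: p·(-5) + (1−p)·5 = p·(-2) + (1−p)·(-5) ⟹ 5 + (-10)p = (-5) + 3p ⟹ p = 10/13.
The Row player indifferent between Cooperate and Defect: q·3 + (1−q)·(-1) = q·1 + (1−q)·6 ⟹ (-1) + 4q = 6 + (-5)q ⟹ q = 7/9.

p = 10/13, q = 7/9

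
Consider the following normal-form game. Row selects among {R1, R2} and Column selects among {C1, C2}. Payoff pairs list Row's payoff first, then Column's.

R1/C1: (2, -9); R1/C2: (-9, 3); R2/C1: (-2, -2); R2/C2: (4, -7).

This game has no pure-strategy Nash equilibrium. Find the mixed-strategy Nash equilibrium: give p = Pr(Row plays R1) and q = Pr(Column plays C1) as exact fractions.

p = 5/17, q = 13/17

In a mixed NE each player is indifferent between their pure strategies, so the opponent's mix sets the indifference.
Column indifferent between C1 and C2: p·(-9) + (1−p)·(-2) = p·3 + (1−p)·(-7) ⟹ (-2) + (-7)p = (-7) + 10p ⟹ p = 5/17.
Row indifferent between R1 and R2: q·2 + (1−q)·(-9) = q·(-2) + (1−q)·4 ⟹ (-9) + 11q = 4 + (-6)q ⟹ q = 13/17.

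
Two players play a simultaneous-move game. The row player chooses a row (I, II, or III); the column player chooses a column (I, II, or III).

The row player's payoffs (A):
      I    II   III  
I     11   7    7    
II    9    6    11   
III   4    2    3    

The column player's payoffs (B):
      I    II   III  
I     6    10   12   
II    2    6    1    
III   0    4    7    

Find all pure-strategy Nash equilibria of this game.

None

Find each player's best response to every opponent strategy; NE are the intersections.
The row player's best responses — vs I: I (payoff 11); vs II: I (payoff 7); vs III: II (payoff 11).
The column player's best responses — vs I: III (payoff 12); vs II: II (payoff 6); vs III: III (payoff 7).
No cell has both players best-responding. For instance, the row player's best reply to II is I, but against I the column player prefers III over II.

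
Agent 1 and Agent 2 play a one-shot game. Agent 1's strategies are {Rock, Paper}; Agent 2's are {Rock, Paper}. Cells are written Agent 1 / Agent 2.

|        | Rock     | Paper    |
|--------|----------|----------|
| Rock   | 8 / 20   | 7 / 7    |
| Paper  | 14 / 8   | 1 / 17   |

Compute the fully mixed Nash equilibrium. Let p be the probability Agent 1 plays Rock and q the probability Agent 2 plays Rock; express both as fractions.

Each player's mixing probability is pinned down by making the *other* player indifferent.
Agent 2 indifferent between Rock and Paper: p·20 + (1−p)·8 = p·7 + (1−p)·17 ⟹ 8 + 12p = 17 + (-10)p ⟹ p = 9/22.
Agent 1 indifferent between Rock and Paper: q·8 + (1−q)·7 = q·14 + (1−q)·1 ⟹ 7 + 1q = 1 + 13q ⟹ q = 1/2.

p = 9/22, q = 1/2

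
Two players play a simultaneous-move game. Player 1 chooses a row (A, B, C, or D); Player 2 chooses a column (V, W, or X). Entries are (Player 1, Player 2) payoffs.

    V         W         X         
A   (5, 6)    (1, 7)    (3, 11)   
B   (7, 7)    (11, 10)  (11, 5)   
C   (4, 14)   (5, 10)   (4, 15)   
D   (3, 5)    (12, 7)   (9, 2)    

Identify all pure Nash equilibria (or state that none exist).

A profile is a Nash equilibrium when each player is best-responding to the other.
Player 1's best responses — vs V: B (payoff 7); vs W: D (payoff 12); vs X: B (payoff 11).
Player 2's best responses — vs A: X (payoff 11); vs B: W (payoff 10); vs C: X (payoff 15); vs D: W (payoff 7).
The only mutual best response is (D, W); neither player gains by switching there.

(D, W)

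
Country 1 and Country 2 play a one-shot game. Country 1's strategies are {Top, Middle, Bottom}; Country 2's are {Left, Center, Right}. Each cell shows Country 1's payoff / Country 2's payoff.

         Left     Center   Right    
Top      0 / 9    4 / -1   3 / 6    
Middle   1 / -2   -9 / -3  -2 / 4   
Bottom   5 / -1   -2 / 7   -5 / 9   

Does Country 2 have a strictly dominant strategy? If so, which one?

None

Check whether one of Country 2's strategies beats all alternatives regardless of what the opponent does.
Left is not dominant: against Middle, Right gives 4 > -2.
Center is not dominant: against Top, Left gives 9 > -1.
Right is not dominant: against Top, Left gives 9 > 6.
No single strategy is best against every opponent action.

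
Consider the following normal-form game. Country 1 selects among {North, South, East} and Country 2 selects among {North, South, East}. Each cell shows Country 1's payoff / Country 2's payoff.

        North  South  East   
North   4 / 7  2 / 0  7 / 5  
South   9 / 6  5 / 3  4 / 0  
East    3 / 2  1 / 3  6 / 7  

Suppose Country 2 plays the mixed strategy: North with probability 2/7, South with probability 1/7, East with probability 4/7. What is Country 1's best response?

South

Compute Country 1's expected payoff from each pure strategy against the given mix.
North: (2/7)·4 + (1/7)·2 + (4/7)·7 = 38/7
South: (2/7)·9 + (1/7)·5 + (4/7)·4 = 39/7
East: (2/7)·3 + (1/7)·1 + (4/7)·6 = 31/7
Highest expected payoff is 39/7, from South.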